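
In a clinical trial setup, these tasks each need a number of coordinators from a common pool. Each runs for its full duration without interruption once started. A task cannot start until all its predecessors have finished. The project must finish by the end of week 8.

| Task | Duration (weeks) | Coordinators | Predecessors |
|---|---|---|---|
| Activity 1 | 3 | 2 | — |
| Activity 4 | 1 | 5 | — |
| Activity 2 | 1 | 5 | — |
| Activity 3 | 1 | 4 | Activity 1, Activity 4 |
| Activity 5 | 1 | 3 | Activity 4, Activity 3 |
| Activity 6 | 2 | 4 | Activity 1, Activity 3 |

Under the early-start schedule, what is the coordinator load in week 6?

4

At early start, week 6 has: Activity 6.
Demand: 4 = 4.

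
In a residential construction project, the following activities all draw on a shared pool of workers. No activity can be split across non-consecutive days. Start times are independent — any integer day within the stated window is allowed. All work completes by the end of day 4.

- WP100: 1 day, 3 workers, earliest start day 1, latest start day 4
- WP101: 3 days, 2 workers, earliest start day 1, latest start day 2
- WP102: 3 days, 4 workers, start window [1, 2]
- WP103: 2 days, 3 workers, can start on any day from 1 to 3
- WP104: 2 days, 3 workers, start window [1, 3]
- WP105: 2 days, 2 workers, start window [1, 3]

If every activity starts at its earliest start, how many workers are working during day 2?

14

At early start, day 2 has: WP101, WP102, WP103, WP104, WP105.
Demand: 2 + 4 + 3 + 3 + 2 = 14.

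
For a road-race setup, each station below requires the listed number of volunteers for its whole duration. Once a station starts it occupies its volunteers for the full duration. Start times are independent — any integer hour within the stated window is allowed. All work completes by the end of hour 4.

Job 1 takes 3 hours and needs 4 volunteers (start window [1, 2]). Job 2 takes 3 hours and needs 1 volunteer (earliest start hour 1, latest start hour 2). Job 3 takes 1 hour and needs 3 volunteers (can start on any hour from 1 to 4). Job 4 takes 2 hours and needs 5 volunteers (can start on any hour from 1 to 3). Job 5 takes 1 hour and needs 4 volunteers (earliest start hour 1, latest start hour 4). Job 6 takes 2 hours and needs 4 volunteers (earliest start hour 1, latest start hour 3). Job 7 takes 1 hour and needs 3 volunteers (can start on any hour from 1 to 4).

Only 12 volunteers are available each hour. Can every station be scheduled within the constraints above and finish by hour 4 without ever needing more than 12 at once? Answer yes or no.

yes

Schedule Job 1@1, Job 2@1, Job 3@1, Job 4@3, Job 5@4, Job 6@1, Job 7@2: h1:12  h2:12  h3:10  h4:9 — peak 12 ≤ 12.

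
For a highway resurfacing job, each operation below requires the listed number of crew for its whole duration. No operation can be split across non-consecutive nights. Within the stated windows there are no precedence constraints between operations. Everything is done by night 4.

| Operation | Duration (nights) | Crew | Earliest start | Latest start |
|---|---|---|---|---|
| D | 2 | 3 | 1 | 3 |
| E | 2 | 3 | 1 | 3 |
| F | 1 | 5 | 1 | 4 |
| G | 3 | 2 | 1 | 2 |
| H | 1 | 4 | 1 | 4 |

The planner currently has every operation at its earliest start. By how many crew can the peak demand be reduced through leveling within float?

9

Early-start peak: n1:17  n2:8  n3:2  n4:0 ⇒ 17.
Leveled (D@1, E@1, F@3, G@1, H@4): n1:8  n2:8  n3:7  n4:4 ⇒ 8.
Reduction 17 − 8 = 9.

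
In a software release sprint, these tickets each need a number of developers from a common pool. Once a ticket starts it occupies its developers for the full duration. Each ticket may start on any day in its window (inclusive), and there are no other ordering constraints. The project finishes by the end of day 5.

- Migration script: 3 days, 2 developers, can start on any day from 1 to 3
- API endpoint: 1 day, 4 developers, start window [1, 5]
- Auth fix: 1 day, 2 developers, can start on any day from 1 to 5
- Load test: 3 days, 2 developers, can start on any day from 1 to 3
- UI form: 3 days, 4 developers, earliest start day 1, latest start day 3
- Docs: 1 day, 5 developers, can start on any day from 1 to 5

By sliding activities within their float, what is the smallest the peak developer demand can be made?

8

Early-start (Migration script@1, API endpoint@1, Auth fix@1, Load test@1, UI form@1, Docs@1) gives peak 19: d1:19  d2:8  d3:8  d4:0  d5:0.
Shift Load test→2, UI form→2, Docs→5.
Schedule Migration script@1, API endpoint@1, Auth fix@1, Load test@2, UI form@2, Docs@5: d1:8  d2:8  d3:8  d4:6  d5:5 — peak 8.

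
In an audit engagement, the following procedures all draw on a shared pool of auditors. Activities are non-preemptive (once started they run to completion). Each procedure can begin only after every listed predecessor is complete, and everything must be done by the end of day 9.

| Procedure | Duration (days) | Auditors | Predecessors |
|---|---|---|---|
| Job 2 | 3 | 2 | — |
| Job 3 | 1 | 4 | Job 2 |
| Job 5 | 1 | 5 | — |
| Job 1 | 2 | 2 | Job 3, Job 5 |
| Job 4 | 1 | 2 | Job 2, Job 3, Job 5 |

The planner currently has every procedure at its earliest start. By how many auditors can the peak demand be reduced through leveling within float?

2

Early-start peak: d1:7  d2:2  d3:2  d4:4  d5:4  d6:2  d7:0  d8:0  d9:0 ⇒ 7.
Leveled (Job 2@1, Job 3@4, Job 5@5, Job 1@6, Job 4@6): d1:2  d2:2  d3:2  d4:4  d5:5  d6:4  d7:2  d8:0  d9:0 ⇒ 5.
Reduction 7 − 5 = 2.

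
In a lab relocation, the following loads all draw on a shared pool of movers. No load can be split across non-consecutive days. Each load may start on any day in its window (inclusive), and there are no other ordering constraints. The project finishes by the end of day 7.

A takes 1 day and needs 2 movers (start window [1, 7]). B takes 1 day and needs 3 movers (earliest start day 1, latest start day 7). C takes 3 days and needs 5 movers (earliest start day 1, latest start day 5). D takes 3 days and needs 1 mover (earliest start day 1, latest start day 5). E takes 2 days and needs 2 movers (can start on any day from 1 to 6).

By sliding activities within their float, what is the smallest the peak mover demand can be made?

Early-start (A@1, B@1, C@1, D@1, E@1) gives peak 13: d1:13  d2:8  d3:6  d4:0  d5:0  d6:0  d7:0.
Shift C→2, D→5, E→5.
Schedule A@1, B@1, C@2, D@5, E@5: d1:5  d2:5  d3:5  d4:5  d5:3  d6:3  d7:1 — peak 5.

5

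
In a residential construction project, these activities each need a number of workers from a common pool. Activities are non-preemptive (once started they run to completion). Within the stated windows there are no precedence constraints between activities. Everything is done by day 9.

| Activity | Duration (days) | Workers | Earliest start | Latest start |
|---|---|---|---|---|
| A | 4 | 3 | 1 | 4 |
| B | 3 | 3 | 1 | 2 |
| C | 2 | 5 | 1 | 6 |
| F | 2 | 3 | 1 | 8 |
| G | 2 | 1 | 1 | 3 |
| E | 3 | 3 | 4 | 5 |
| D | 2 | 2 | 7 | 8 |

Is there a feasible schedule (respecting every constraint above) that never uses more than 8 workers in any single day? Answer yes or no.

Schedule A@1, B@1, C@4, F@6, G@1, E@5, D@7: d1:7  d2:7  d3:6  d4:8  d5:8  d6:6  d7:8  d8:2  d9:0 — peak 8 ≤ 8.

yes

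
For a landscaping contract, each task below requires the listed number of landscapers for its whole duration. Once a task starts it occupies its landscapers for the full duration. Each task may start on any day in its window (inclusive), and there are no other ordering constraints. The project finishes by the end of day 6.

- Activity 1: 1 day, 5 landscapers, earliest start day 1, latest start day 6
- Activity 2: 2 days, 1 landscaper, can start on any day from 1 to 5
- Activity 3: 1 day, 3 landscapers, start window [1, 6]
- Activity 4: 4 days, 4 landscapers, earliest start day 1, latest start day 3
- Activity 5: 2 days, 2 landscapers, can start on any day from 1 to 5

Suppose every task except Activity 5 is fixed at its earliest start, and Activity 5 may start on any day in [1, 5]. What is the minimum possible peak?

Activity 5@1: d1:15  d2:7  d3:4  d4:4  d5:0  d6:0 → peak 15
Activity 5@2: d1:13  d2:7  d3:6  d4:4  d5:0  d6:0 → peak 13
Activity 5@3: d1:13  d2:5  d3:6  d4:6  d5:0  d6:0 → peak 13
Activity 5@4: d1:13  d2:5  d3:4  d4:6  d5:2  d6:0 → peak 13
Activity 5@5: d1:13  d2:5  d3:4  d4:4  d5:2  d6:2 → peak 13
Best is Activity 5@2, peak 13.

13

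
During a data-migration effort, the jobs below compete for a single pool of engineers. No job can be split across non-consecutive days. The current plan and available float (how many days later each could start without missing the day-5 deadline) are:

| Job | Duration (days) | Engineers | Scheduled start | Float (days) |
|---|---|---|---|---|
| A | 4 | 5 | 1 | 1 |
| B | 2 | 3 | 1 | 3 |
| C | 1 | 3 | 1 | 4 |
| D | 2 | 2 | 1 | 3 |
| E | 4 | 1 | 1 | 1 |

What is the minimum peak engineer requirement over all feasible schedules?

9

Early-start (A@1, B@1, C@1, D@1, E@1) gives peak 14: d1:14  d2:11  d3:6  d4:6  d5:0.
Shift C→3, D→4.
Schedule A@1, B@1, C@3, D@4, E@1: d1:9  d2:9  d3:9  d4:8  d5:2 — peak 9.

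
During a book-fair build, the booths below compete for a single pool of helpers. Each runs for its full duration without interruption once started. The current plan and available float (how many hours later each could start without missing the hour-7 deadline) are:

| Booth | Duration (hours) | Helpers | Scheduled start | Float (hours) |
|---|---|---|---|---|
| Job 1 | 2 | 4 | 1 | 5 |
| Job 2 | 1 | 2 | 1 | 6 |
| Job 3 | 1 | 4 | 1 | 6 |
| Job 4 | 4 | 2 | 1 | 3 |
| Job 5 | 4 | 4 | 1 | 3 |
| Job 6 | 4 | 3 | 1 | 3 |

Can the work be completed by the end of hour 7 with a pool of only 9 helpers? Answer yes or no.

Schedule Job 1@1, Job 2@1, Job 3@2, Job 4@3, Job 5@3, Job 6@3: h1:6  h2:8  h3:9  h4:9  h5:9  h6:9  h7:0 — peak 9 ≤ 9.

yes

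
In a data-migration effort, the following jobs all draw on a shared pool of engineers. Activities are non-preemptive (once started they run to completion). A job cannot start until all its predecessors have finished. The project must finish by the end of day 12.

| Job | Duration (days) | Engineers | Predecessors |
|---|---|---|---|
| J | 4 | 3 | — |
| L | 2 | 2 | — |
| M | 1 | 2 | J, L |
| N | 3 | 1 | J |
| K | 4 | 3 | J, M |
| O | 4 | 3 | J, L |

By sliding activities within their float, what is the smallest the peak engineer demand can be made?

Early-start (J@1, L@1, M@5, N@5, K@6, O@5) gives peak 7: d1:5  d2:5  d3:3  d4:3  d5:6  d6:7  d7:7  d8:6  d9:3  d10:0  d11:0  d12:0.
Shift N→6, K→9.
Schedule J@1, L@1, M@5, N@6, K@9, O@5: d1:5  d2:5  d3:3  d4:3  d5:5  d6:4  d7:4  d8:4  d9:3  d10:3  d11:3  d12:3 — peak 5.

5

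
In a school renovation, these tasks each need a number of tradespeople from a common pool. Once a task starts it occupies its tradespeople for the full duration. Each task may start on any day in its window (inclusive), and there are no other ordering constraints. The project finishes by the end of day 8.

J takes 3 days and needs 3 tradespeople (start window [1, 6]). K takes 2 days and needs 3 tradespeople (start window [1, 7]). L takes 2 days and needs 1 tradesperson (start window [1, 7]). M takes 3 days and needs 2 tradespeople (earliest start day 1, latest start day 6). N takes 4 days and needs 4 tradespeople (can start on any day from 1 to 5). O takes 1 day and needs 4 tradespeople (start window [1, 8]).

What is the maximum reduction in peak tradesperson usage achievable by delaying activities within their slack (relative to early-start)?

11

Early-start peak: d1:17  d2:13  d3:9  d4:4  d5:0  d6:0  d7:0  d8:0 ⇒ 17.
Leveled (J@1, K@1, L@3, M@5, N@4, O@8): d1:6  d2:6  d3:4  d4:5  d5:6  d6:6  d7:6  d8:4 ⇒ 6.
Reduction 17 − 6 = 11.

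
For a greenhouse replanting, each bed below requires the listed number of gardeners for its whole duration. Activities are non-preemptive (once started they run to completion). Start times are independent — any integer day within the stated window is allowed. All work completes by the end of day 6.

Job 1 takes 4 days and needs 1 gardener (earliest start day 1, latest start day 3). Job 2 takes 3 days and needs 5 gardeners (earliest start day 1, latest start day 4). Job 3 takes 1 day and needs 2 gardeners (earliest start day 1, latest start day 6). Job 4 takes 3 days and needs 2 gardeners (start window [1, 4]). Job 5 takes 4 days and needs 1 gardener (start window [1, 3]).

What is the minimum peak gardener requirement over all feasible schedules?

7

Early-start (Job 1@1, Job 2@1, Job 3@1, Job 4@1, Job 5@1) gives peak 11: d1:11  d2:9  d3:9  d4:2  d5:0  d6:0.
Shift Job 3→4, Job 4→4.
Schedule Job 1@1, Job 2@1, Job 3@4, Job 4@4, Job 5@1: d1:7  d2:7  d3:7  d4:6  d5:2  d6:2 — peak 7.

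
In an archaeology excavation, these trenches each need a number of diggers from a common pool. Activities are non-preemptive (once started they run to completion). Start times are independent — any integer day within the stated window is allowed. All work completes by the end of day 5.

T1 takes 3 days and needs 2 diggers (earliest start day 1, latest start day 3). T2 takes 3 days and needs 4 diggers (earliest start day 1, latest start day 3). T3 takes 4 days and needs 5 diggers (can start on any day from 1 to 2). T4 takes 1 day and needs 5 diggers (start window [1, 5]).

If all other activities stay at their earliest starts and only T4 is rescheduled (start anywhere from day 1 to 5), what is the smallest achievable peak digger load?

T4@1: d1:16  d2:11  d3:11  d4:5  d5:0 → peak 16
T4@2: d1:11  d2:16  d3:11  d4:5  d5:0 → peak 16
T4@3: d1:11  d2:11  d3:16  d4:5  d5:0 → peak 16
T4@4: d1:11  d2:11  d3:11  d4:10  d5:0 → peak 11
T4@5: d1:11  d2:11  d3:11  d4:5  d5:5 → peak 11
Best is T4@4, peak 11.

11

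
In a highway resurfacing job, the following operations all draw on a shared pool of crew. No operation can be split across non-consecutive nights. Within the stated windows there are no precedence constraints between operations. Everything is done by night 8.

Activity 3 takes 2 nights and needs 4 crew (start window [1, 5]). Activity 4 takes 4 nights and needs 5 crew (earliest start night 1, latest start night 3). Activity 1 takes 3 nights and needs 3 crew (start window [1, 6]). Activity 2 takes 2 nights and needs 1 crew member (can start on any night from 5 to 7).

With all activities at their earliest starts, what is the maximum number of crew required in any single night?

Early-start schedule: Activity 3@1, Activity 4@1, Activity 1@1, Activity 2@5.
Load per night: night 1: 12, night 2: 12, night 3: 8, night 4: 5, night 5: 1, night 6: 1, night 7: 0, night 8: 0.
Peak is 12.

12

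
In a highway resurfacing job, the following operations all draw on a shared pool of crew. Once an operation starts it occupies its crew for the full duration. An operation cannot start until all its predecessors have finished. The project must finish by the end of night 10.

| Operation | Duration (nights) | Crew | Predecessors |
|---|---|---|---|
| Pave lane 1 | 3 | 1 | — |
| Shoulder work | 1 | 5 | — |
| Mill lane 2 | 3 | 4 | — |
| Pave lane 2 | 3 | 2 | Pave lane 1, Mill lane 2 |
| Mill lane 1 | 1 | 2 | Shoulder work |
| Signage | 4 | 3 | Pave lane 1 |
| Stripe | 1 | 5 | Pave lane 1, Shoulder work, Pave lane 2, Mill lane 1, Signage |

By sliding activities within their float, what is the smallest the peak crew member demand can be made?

5

Early-start (Pave lane 1@1, Shoulder work@1, Mill lane 2@1, Pave lane 2@4, Mill lane 1@2, Signage@4, Stripe@8) gives peak 10: n1:10  n2:7  n3:5  n4:5  n5:5  n6:5  n7:3  n8:5  n9:0  n10:0.
Shift Shoulder work→4, Pave lane 2→5, Mill lane 1→5, Signage→6, Stripe→10.
Schedule Pave lane 1@1, Shoulder work@4, Mill lane 2@1, Pave lane 2@5, Mill lane 1@5, Signage@6, Stripe@10: n1:5  n2:5  n3:5  n4:5  n5:4  n6:5  n7:5  n8:3  n9:3  n10:5 — peak 5.
Total crew member-nights = 45 over 10 nights ⇒ peak ≥ ⌈45/10⌉ = 5, so 5 is optimal.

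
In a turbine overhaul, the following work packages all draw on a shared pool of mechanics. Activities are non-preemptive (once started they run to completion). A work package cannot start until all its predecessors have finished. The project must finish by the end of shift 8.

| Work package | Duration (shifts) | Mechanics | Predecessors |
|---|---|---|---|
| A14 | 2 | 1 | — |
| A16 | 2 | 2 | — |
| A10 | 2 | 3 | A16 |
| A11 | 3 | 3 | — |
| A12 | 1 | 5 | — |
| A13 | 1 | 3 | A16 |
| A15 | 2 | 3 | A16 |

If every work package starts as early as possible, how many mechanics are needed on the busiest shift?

Early-start schedule: A14@1, A16@1, A10@3, A11@1, A12@1, A13@3, A15@3.
Load per shift: shift 1: 11, shift 2: 6, shift 3: 12, shift 4: 6, shift 5: 0, shift 6: 0, shift 7: 0, shift 8: 0.
Peak is 12.

12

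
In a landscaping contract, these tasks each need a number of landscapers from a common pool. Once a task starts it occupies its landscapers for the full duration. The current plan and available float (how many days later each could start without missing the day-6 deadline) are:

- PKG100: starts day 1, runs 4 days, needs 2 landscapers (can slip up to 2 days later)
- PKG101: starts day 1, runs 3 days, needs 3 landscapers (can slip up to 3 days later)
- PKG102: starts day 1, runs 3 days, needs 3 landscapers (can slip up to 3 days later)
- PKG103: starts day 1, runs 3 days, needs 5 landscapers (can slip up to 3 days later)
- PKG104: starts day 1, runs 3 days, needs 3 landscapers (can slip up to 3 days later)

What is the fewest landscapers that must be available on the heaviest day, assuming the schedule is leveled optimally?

10

Early-start (PKG100@1, PKG101@1, PKG102@1, PKG103@1, PKG104@1) gives peak 16: d1:16  d2:16  d3:16  d4:2  d5:0  d6:0.
Shift PKG103→4, PKG104→4.
Schedule PKG100@1, PKG101@1, PKG102@1, PKG103@4, PKG104@4: d1:8  d2:8  d3:8  d4:10  d5:8  d6:8 — peak 10.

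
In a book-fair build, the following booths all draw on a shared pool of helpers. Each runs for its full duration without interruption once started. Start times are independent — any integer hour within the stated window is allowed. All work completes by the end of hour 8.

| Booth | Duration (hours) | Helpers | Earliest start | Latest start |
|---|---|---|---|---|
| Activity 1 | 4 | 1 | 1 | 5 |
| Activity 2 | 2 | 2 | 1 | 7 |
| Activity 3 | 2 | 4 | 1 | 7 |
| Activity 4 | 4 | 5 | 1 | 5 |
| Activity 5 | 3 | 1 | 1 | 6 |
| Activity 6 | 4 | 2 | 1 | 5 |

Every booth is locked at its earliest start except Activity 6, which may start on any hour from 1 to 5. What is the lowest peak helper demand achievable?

Activity 6@1: h1:15  h2:15  h3:9  h4:8  h5:0  h6:0  h7:0  h8:0 → peak 15
Activity 6@2: h1:13  h2:15  h3:9  h4:8  h5:2  h6:0  h7:0  h8:0 → peak 15
Activity 6@3: h1:13  h2:13  h3:9  h4:8  h5:2  h6:2  h7:0  h8:0 → peak 13
Activity 6@4: h1:13  h2:13  h3:7  h4:8  h5:2  h6:2  h7:2  h8:0 → peak 13
Activity 6@5: h1:13  h2:13  h3:7  h4:6  h5:2  h6:2  h7:2  h8:2 → peak 13
Best is Activity 6@3, peak 13.

13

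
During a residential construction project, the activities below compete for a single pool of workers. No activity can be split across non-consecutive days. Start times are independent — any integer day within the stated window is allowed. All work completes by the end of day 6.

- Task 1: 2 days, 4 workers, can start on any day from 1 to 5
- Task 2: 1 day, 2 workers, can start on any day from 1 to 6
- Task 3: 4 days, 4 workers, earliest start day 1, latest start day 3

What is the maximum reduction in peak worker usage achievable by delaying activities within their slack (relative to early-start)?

4

Early-start peak: d1:10  d2:8  d3:4  d4:4  d5:0  d6:0 ⇒ 10.
Leveled (Task 1@1, Task 2@1, Task 3@3): d1:6  d2:4  d3:4  d4:4  d5:4  d6:4 ⇒ 6.
Reduction 10 − 6 = 4.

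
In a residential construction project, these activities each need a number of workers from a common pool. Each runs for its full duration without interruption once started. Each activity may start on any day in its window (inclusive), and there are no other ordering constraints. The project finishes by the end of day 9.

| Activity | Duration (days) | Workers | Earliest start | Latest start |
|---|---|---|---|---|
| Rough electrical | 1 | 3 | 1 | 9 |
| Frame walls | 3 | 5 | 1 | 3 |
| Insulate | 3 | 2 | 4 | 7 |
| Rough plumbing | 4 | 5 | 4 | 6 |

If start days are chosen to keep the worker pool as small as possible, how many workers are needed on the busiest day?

Early-start (Rough electrical@1, Frame walls@1, Insulate@4, Rough plumbing@4) gives peak 8: d1:8  d2:5  d3:5  d4:7  d5:7  d6:7  d7:5  d8:0  d9:0.
Shift Frame walls→2, Rough plumbing→5.
Schedule Rough electrical@1, Frame walls@2, Insulate@4, Rough plumbing@5: d1:3  d2:5  d3:5  d4:7  d5:7  d6:7  d7:5  d8:5  d9:0 — peak 7.

7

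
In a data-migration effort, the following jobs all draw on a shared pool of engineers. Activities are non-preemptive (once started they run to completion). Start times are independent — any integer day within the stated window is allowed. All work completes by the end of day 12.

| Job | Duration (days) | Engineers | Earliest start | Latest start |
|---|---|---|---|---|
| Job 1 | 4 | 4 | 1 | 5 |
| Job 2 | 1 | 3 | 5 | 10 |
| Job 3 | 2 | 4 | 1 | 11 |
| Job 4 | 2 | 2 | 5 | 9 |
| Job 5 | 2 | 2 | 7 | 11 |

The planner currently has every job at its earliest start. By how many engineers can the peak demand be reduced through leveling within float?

Early-start peak: d1:8  d2:8  d3:4  d4:4  d5:5  d6:2  d7:2  d8:2  d9:0  d10:0  d11:0  d12:0 ⇒ 8.
Leveled (Job 1@1, Job 2@5, Job 3@6, Job 4@8, Job 5@8): d1:4  d2:4  d3:4  d4:4  d5:3  d6:4  d7:4  d8:4  d9:4  d10:0  d11:0  d12:0 ⇒ 4.
Reduction 8 − 4 = 4.

4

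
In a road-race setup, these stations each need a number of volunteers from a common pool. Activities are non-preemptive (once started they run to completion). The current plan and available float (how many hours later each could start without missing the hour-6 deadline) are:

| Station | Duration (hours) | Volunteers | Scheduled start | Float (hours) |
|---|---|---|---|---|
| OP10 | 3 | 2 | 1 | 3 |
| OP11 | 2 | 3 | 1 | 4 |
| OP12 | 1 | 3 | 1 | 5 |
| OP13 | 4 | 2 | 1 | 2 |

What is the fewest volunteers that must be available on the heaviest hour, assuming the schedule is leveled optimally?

5

Early-start (OP10@1, OP11@1, OP12@1, OP13@1) gives peak 10: h1:10  h2:7  h3:4  h4:2  h5:0  h6:0.
Shift OP12→4, OP13→3.
Schedule OP10@1, OP11@1, OP12@4, OP13@3: h1:5  h2:5  h3:4  h4:5  h5:2  h6:2 — peak 5.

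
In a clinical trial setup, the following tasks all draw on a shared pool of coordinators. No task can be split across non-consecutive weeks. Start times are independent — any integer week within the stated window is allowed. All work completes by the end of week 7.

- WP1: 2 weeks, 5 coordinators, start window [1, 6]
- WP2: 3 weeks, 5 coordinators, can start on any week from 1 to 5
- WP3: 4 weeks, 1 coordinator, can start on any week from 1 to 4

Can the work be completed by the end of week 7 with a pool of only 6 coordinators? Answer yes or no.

Schedule WP1@1, WP2@3, WP3@1: w1:6  w2:6  w3:6  w4:6  w5:5  w6:0  w7:0 — peak 6 ≤ 6.

yes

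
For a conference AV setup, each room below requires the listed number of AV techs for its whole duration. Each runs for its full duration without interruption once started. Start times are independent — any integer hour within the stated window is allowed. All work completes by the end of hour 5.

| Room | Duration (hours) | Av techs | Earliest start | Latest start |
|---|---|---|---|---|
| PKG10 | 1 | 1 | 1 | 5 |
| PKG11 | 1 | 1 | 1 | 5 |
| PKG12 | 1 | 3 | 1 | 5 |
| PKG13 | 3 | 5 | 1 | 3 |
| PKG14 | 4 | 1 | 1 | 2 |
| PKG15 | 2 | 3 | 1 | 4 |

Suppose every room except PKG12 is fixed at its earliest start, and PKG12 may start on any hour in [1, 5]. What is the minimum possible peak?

11

PKG12@1: h1:14  h2:9  h3:6  h4:1  h5:0 → peak 14
PKG12@2: h1:11  h2:12  h3:6  h4:1  h5:0 → peak 12
PKG12@3: h1:11  h2:9  h3:9  h4:1  h5:0 → peak 11
PKG12@4: h1:11  h2:9  h3:6  h4:4  h5:0 → peak 11
PKG12@5: h1:11  h2:9  h3:6  h4:1  h5:3 → peak 11
Best is PKG12@3, peak 11.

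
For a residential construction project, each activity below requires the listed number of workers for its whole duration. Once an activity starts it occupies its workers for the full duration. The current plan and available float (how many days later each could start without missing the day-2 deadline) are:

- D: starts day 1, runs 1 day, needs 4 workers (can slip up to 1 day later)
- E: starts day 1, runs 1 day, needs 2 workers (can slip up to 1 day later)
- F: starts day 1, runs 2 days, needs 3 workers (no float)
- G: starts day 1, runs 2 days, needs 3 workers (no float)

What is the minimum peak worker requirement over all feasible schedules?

Early-start (D@1, E@1, F@1, G@1) gives peak 12: d1:12  d2:6.
Shift E→2.
Schedule D@1, E@2, F@1, G@1: d1:10  d2:8 — peak 10.
No arrangement of the 4 feasible schedules does better.

10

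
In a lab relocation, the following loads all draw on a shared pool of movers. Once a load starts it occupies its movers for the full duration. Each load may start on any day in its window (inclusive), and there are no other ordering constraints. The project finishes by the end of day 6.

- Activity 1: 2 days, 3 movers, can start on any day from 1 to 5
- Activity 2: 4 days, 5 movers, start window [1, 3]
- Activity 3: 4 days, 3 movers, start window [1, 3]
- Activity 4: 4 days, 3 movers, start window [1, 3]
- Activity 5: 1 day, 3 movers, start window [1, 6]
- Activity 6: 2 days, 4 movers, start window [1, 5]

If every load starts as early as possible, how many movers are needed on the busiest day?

Early-start schedule: Activity 1@1, Activity 2@1, Activity 3@1, Activity 4@1, Activity 5@1, Activity 6@1.
Load per day: day 1: 21, day 2: 18, day 3: 11, day 4: 11, day 5: 0, day 6: 0.
Peak is 21.

21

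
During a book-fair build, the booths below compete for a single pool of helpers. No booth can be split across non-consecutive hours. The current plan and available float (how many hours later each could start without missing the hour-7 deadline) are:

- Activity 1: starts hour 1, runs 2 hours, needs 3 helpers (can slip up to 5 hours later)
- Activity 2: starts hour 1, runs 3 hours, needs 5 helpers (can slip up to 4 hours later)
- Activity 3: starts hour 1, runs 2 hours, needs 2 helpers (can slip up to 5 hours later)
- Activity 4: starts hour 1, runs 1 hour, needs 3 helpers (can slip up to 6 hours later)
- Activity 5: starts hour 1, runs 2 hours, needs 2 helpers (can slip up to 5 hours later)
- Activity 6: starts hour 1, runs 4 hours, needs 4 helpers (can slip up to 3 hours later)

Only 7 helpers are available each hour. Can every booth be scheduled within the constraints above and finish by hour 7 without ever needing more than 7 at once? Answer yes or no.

yes

Schedule Activity 1@1, Activity 2@5, Activity 3@4, Activity 4@3, Activity 5@6, Activity 6@1: h1:7  h2:7  h3:7  h4:6  h5:7  h6:7  h7:7 — peak 7 ≤ 7.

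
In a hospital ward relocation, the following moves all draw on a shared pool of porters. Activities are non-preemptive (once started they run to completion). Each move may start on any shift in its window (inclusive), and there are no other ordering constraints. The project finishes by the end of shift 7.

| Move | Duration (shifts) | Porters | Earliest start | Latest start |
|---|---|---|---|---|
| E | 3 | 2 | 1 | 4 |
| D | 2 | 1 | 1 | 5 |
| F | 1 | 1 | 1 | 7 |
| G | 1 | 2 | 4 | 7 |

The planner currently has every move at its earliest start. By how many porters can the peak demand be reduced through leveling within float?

2

Early-start peak: s1:4  s2:3  s3:2  s4:2  s5:0  s6:0  s7:0 ⇒ 4.
Leveled (E@1, D@4, F@4, G@6): s1:2  s2:2  s3:2  s4:2  s5:1  s6:2  s7:0 ⇒ 2.
Reduction 4 − 2 = 2.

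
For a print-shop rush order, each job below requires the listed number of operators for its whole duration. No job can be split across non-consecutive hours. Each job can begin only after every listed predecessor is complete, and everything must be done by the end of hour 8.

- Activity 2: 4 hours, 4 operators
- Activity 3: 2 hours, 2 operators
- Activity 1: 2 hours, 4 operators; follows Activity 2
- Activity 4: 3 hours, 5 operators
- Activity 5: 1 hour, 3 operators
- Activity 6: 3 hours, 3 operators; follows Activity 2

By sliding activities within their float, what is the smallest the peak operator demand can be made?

9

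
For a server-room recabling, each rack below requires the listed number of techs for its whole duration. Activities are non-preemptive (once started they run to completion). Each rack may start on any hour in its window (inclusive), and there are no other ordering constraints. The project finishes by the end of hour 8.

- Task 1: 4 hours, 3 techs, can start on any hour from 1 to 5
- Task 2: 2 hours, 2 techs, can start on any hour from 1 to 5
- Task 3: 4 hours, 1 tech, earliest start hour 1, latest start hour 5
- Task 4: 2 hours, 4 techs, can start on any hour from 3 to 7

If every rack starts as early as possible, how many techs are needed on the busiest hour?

8

Early-start schedule: Task 1@1, Task 2@1, Task 3@1, Task 4@3.
Load per hour: hour 1: 6, hour 2: 6, hour 3: 8, hour 4: 8, hour 5: 0, hour 6: 0, hour 7: 0, hour 8: 0.
Peak is 8.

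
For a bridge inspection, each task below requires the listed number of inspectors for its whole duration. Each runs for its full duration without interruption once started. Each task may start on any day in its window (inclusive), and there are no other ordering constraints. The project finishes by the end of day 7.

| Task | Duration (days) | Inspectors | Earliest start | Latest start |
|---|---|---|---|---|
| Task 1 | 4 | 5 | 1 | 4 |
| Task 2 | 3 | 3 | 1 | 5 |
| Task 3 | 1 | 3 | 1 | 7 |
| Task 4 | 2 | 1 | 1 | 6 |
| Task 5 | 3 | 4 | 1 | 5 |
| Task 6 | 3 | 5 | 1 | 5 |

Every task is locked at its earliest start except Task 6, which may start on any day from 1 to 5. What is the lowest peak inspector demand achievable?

16

Task 6@1: d1:21  d2:18  d3:17  d4:5  d5:0  d6:0  d7:0 → peak 21
Task 6@2: d1:16  d2:18  d3:17  d4:10  d5:0  d6:0  d7:0 → peak 18
Task 6@3: d1:16  d2:13  d3:17  d4:10  d5:5  d6:0  d7:0 → peak 17
Task 6@4: d1:16  d2:13  d3:12  d4:10  d5:5  d6:5  d7:0 → peak 16
Task 6@5: d1:16  d2:13  d3:12  d4:5  d5:5  d6:5  d7:5 → peak 16
Best is Task 6@4, peak 16.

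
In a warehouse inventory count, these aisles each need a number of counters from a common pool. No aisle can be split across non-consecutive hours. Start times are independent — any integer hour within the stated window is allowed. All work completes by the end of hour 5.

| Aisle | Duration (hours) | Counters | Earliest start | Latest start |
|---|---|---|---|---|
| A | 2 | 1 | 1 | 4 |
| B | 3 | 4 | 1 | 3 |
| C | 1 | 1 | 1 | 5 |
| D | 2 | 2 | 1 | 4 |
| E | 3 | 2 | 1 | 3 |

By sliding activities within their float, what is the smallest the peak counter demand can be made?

Early-start (A@1, B@1, C@1, D@1, E@1) gives peak 10: h1:10  h2:9  h3:6  h4:0  h5:0.
Shift D→4, E→3.
Schedule A@1, B@1, C@1, D@4, E@3: h1:6  h2:5  h3:6  h4:4  h5:4 — peak 6.

6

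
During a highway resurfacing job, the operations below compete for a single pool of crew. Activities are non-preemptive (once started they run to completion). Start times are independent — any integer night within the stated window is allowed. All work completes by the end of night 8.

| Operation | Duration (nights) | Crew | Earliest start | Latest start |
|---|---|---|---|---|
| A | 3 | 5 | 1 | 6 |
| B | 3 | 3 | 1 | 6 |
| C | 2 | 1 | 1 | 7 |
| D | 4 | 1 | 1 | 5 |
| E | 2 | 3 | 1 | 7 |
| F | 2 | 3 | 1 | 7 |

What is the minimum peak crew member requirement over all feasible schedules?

Early-start (A@1, B@1, C@1, D@1, E@1, F@1) gives peak 16: n1:16  n2:16  n3:9  n4:1  n5:0  n6:0  n7:0  n8:0.
Shift B→4, D→3, E→7, F→7.
Schedule A@1, B@4, C@1, D@3, E@7, F@7: n1:6  n2:6  n3:6  n4:4  n5:4  n6:4  n7:6  n8:6 — peak 6.
Total crew member-nights = 42 over 8 nights ⇒ peak ≥ ⌈42/8⌉ = 6, so 6 is optimal.

6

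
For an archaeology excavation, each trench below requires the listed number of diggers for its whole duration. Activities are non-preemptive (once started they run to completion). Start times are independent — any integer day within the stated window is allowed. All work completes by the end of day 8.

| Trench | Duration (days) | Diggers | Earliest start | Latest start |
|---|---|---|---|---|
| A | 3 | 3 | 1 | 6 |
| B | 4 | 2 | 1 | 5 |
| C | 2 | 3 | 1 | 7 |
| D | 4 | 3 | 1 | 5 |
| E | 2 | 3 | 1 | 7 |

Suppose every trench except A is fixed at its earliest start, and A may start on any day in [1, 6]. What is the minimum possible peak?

11

A@1: d1:14  d2:14  d3:8  d4:5  d5:0  d6:0  d7:0  d8:0 → peak 14
A@2: d1:11  d2:14  d3:8  d4:8  d5:0  d6:0  d7:0  d8:0 → peak 14
A@3: d1:11  d2:11  d3:8  d4:8  d5:3  d6:0  d7:0  d8:0 → peak 11
A@4: d1:11  d2:11  d3:5  d4:8  d5:3  d6:3  d7:0  d8:0 → peak 11
A@5: d1:11  d2:11  d3:5  d4:5  d5:3  d6:3  d7:3  d8:0 → peak 11
A@6: d1:11  d2:11  d3:5  d4:5  d5:0  d6:3  d7:3  d8:3 → peak 11
Best is A@3, peak 11.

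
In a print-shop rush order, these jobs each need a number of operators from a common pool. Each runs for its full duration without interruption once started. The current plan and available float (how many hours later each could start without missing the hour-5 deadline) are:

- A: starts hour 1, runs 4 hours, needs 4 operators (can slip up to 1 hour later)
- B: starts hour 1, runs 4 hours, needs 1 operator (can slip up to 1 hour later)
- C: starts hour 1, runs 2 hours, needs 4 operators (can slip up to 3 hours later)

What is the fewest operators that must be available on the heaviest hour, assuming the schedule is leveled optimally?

9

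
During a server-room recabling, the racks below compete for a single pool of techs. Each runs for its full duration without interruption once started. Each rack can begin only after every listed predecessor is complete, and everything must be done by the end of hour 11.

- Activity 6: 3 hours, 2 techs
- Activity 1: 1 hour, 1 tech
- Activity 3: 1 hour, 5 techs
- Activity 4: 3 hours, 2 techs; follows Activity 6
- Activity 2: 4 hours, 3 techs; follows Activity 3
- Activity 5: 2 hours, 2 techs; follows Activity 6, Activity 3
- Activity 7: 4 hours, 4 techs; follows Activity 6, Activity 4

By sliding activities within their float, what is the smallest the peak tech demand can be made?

Early-start (Activity 6@1, Activity 1@1, Activity 3@1, Activity 4@4, Activity 2@2, Activity 5@4, Activity 7@7) gives peak 8: h1:8  h2:5  h3:5  h4:7  h5:7  h6:2  h7:4  h8:4  h9:4  h10:4  h11:0.
Shift Activity 6→2, Activity 1→6, Activity 4→5, Activity 5→6, Activity 7→8.
Schedule Activity 6@2, Activity 1@6, Activity 3@1, Activity 4@5, Activity 2@2, Activity 5@6, Activity 7@8: h1:5  h2:5  h3:5  h4:5  h5:5  h6:5  h7:4  h8:4  h9:4  h10:4  h11:4 — peak 5.
Total tech-hours = 50 over 11 hours ⇒ peak ≥ ⌈50/11⌉ = 5, so 5 is optimal.

5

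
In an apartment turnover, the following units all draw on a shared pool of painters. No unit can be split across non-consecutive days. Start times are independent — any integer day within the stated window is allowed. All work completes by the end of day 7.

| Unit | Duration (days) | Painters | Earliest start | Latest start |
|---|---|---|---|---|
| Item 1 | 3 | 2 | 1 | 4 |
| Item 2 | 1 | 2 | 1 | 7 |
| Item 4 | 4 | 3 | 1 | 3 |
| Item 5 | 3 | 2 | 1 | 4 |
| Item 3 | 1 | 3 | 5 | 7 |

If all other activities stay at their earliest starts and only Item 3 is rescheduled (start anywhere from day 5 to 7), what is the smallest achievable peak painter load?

Item 3@5: d1:9  d2:7  d3:7  d4:3  d5:3  d6:0  d7:0 → peak 9
Item 3@6: d1:9  d2:7  d3:7  d4:3  d5:0  d6:3  d7:0 → peak 9
Item 3@7: d1:9  d2:7  d3:7  d4:3  d5:0  d6:0  d7:3 → peak 9
Best is Item 3@5, peak 9.

9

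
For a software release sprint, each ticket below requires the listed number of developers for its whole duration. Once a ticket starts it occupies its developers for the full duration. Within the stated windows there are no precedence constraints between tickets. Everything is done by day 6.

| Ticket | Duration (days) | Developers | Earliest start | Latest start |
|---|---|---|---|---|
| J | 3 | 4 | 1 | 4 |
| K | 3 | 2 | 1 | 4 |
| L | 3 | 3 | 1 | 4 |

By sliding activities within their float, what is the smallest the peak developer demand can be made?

5

Early-start (J@1, K@1, L@1) gives peak 9: d1:9  d2:9  d3:9  d4:0  d5:0  d6:0.
Shift K→4, L→4.
Schedule J@1, K@4, L@4: d1:4  d2:4  d3:4  d4:5  d5:5  d6:5 — peak 5.
Total developer-days = 27 over 6 days ⇒ peak ≥ ⌈27/6⌉ = 5, so 5 is optimal.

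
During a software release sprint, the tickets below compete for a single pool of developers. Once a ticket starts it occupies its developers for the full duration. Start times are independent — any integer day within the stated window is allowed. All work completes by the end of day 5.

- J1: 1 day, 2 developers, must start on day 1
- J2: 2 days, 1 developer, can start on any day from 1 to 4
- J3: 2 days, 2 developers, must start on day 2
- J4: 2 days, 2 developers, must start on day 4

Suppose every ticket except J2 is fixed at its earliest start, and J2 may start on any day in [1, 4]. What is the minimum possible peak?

J2@1: d1:3  d2:3  d3:2  d4:2  d5:2 → peak 3
J2@2: d1:2  d2:3  d3:3  d4:2  d5:2 → peak 3
J2@3: d1:2  d2:2  d3:3  d4:3  d5:2 → peak 3
J2@4: d1:2  d2:2  d3:2  d4:3  d5:3 → peak 3
Best is J2@1, peak 3.

3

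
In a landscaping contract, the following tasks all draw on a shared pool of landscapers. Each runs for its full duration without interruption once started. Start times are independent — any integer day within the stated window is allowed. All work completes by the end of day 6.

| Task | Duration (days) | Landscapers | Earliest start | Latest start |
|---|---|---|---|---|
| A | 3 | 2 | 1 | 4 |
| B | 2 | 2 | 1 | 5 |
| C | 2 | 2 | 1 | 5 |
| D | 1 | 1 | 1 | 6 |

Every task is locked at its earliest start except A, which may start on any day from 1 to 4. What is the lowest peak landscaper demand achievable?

A@1: d1:7  d2:6  d3:2  d4:0  d5:0  d6:0 → peak 7
A@2: d1:5  d2:6  d3:2  d4:2  d5:0  d6:0 → peak 6
A@3: d1:5  d2:4  d3:2  d4:2  d5:2  d6:0 → peak 5
A@4: d1:5  d2:4  d3:0  d4:2  d5:2  d6:2 → peak 5
Best is A@3, peak 5.

5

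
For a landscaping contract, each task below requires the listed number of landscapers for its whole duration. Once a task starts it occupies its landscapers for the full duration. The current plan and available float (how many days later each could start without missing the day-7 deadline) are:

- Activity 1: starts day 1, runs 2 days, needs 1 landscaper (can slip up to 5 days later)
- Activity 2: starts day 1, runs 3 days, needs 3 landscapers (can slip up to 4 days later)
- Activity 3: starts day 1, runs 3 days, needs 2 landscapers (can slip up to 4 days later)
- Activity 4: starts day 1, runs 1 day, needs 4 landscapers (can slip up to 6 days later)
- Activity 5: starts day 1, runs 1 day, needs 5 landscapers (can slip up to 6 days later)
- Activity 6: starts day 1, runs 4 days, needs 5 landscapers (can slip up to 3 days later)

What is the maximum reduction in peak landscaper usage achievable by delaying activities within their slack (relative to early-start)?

12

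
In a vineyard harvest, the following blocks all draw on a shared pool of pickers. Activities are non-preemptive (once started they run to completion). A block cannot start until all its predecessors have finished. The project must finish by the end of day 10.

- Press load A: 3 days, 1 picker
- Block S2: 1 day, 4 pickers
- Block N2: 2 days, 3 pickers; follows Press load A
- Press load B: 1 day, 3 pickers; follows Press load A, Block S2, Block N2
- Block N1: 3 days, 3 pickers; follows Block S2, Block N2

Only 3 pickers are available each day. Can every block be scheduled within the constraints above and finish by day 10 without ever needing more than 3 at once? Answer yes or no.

The minimum achievable peak is 4; 3 < 4, so no feasible schedule stays within the cap.

no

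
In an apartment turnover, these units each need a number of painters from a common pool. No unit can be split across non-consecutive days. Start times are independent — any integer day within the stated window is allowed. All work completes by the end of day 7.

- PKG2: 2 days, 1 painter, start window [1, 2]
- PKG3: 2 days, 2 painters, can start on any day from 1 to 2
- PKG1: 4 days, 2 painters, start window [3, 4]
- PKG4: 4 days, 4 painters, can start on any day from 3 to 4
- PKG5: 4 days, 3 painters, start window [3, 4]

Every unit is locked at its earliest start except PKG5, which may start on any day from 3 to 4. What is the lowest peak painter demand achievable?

9

PKG5@3: d1:3  d2:3  d3:9  d4:9  d5:9  d6:9  d7:0 → peak 9
PKG5@4: d1:3  d2:3  d3:6  d4:9  d5:9  d6:9  d7:3 → peak 9
Best is PKG5@3, peak 9.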